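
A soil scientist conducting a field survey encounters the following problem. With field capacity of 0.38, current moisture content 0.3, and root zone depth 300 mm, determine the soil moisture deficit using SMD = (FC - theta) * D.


SMD = (FC - theta) * D
    = (0.38 - 0.3) * 300
    = 0.080 * 300
    = 24 mm


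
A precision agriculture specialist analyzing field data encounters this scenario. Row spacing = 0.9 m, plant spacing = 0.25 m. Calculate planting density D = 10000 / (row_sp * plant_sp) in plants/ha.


D = 10000 / (row_sp * plant_sp)
  = 10000 / (0.9 * 0.25)
  = 10000 / 0.2250
  = 44444.44 plants/ha


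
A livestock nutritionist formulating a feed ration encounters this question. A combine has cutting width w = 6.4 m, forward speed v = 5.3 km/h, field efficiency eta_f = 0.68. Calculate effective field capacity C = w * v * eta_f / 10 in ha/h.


C = w * v * eta_f / 10
  = 6.4 * 5.3 * 0.68 / 10
  = 23.07 / 10
  = 2.31 ha/h


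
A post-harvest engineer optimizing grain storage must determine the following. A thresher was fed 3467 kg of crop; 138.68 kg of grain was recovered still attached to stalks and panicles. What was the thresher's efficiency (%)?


eta = (total - unthreshed) / total * 100
    = (3467 - 138.68) / 3467 * 100
    = 3328.32 / 3467 * 100
    = 96%


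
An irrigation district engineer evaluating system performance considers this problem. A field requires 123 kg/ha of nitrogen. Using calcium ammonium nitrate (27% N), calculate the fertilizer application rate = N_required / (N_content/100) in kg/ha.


Rate = N_required / (N_content / 100)
     = 123 / (27 / 100)
     = 123 / 0.27
     = 455.56 kg/ha


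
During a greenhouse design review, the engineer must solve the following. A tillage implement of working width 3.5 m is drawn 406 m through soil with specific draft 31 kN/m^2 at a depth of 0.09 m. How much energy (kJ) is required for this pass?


E = k * d * w * L
  = 31 * 0.09 * 3.5 * 406
  = 3964.59 kJ


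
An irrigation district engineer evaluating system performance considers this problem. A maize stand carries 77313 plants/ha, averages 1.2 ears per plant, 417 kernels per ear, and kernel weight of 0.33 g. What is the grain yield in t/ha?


Y = density * ears * kernels * kw
  = 77313 * 1.2 * 417 * 0.33 g/ha
  = 12766850.32 g/ha
  = 12766.85 kg/ha = 12.77 t/ha


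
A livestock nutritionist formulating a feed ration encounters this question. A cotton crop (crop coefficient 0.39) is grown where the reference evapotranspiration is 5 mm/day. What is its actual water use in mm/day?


ETc = Kc * ET0
    = 0.39 * 5
    = 1.95 mm/day


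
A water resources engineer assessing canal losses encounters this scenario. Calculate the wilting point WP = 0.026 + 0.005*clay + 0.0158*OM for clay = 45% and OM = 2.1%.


WP = 0.026 + 0.005*45 + 0.0158*2.1
   = 0.026 + 0.2250 + 0.0332
   = 0.2842


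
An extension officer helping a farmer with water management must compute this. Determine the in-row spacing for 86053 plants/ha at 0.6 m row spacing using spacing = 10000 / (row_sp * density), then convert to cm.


spacing = 10000 / (row_sp * density)
        = 10000 / (0.6 * 86053)
        = 10000 / 51631.80
        = 0.19368 m = 19.37 cm


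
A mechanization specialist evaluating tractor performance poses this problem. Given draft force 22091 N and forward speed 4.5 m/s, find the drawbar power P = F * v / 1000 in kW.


P = F * v / 1000
  = 22091 * 4.5 / 1000
  = 99409.50 / 1000
  = 99.41 kW


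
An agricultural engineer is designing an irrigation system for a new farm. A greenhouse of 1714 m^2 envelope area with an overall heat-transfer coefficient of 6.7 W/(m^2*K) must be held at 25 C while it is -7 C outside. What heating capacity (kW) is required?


dT = 25 - (-7) = 32 K
Q = U * A * dT
  = 6.7 * 1714 * 32
  = 367481.60 W = 367.48 kW


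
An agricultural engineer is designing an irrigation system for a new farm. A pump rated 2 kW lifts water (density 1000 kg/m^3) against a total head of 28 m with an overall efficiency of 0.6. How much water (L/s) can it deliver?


Q = (P * 1000 * eta) / (rho * g * H)
  = (2 * 1000 * 0.6) / (1000 * 9.81 * 28)
  = 1200 / 274680
  = 0.00437 m^3/s = 4.37 L/s


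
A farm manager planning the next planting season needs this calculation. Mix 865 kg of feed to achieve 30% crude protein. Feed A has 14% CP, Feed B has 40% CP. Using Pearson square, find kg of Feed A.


parts_A = CP_b - target = 40 - 30 = 10
parts_B = target - CP_a = 30 - 14 = 16
total_parts = 10 + 16 = 26
Feed A = 865 * 10 / 26 = 332.69 kg
Feed B = 865 * 16 / 26 = 532.31 kg

332.69 kg


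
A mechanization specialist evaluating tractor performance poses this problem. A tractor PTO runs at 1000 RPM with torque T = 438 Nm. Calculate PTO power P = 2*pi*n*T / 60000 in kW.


P = 2*pi*n*T / 60000
  = 2*pi * 1000 * 438 / 60000
  = 2752035.16 / 60000
  = 45.87 kW


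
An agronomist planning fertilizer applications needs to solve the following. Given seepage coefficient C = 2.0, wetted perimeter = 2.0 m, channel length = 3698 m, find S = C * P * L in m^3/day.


S = C * P * L
  = 2.0 * 2.0 * 3698
  = 14792 m^3/day


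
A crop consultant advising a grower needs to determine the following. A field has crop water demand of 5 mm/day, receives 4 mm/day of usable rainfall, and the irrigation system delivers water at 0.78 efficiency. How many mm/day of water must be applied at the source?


IWR = (ETc - Pe) / Ea
    = (5 - 4) / 0.78
    = 1 / 0.78
    = 1.28 mm/day


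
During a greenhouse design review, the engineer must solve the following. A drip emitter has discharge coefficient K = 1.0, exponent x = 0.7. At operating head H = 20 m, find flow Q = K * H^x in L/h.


Q = K * H^x
  = 1.0 * 20^0.7
  = 1.0 * 8.1418
  = 8.14 L/h


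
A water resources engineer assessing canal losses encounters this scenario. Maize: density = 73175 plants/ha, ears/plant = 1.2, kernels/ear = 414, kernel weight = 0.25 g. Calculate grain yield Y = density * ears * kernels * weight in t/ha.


Y = density * ears * kernels * kw
  = 73175 * 1.2 * 414 * 0.25 g/ha
  = 9088335 g/ha
  = 9088.34 kg/ha = 9.09 t/ha


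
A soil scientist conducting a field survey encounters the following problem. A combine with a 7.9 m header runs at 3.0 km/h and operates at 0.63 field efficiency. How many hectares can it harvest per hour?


C = w * v * eta_f / 10
  = 7.9 * 3.0 * 0.63 / 10
  = 14.93 / 10
  = 1.49 ha/h


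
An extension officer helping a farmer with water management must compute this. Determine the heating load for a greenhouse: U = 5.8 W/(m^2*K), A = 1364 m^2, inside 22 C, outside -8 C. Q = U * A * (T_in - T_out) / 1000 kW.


dT = 22 - (-8) = 30 K
Q = U * A * dT
  = 5.8 * 1364 * 30
  = 237336 W = 237.34 kW


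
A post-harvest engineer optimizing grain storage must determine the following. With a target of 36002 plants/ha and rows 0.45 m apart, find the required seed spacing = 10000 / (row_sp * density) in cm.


spacing = 10000 / (row_sp * density)
        = 10000 / (0.45 * 36002)
        = 10000 / 16200.90
        = 0.61725 m = 61.72 cm


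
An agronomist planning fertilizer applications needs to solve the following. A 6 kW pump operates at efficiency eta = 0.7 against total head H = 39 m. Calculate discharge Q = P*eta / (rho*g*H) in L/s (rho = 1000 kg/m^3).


Q = (P * 1000 * eta) / (rho * g * H)
  = (6 * 1000 * 0.7) / (1000 * 9.81 * 39)
  = 4200 / 382590
  = 0.01098 m^3/s = 10.98 L/s


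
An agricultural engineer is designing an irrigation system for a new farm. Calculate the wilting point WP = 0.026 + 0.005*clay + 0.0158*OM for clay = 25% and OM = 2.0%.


WP = 0.026 + 0.005*25 + 0.0158*2.0
   = 0.026 + 0.1250 + 0.0316
   = 0.1826


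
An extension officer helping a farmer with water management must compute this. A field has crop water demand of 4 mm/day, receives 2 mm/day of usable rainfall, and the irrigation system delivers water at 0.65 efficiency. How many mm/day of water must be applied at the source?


IWR = (ETc - Pe) / Ea
    = (4 - 2) / 0.65
    = 2 / 0.65
    = 3.08 mm/day


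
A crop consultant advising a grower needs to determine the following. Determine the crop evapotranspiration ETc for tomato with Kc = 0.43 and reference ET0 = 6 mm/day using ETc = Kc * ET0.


ETc = Kc * ET0
    = 0.43 * 6
    = 2.58 mm/day


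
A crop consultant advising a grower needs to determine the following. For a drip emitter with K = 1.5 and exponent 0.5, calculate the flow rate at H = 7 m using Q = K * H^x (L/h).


Q = K * H^x
  = 1.5 * 7^0.5
  = 1.5 * 2.6458
  = 3.97 L/h


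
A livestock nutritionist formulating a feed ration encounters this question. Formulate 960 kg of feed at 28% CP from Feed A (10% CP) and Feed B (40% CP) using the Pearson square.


parts_A = CP_b - target = 40 - 28 = 12
parts_B = target - CP_a = 28 - 10 = 18
total_parts = 12 + 18 = 30
Feed A = 960 * 12 / 30 = 384 kg
Feed B = 960 * 18 / 30 = 576 kg

384 kg


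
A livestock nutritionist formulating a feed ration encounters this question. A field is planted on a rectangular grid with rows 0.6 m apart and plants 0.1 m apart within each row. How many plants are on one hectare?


D = 10000 / (row_sp * plant_sp)
  = 10000 / (0.6 * 0.1)
  = 10000 / 0.0600
  = 166666.67 plants/ha


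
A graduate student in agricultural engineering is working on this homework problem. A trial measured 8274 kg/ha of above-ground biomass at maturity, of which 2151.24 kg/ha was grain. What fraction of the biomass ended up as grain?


HI = grain_yield / biomass
   = 2151.24 / 8274
   = 0.26


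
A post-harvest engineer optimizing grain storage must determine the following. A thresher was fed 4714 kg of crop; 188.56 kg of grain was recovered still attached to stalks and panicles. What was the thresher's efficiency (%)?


eta = (total - unthreshed) / total * 100
    = (4714 - 188.56) / 4714 * 100
    = 4525.44 / 4714 * 100
    = 96%


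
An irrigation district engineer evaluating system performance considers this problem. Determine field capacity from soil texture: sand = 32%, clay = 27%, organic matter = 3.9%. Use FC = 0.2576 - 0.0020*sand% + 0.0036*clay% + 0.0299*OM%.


FC = 0.2576 - 0.0020*32 + 0.0036*27 + 0.0299*3.9
   = 0.2576 - 0.0640 + 0.0972 + 0.1166
   = 0.4074


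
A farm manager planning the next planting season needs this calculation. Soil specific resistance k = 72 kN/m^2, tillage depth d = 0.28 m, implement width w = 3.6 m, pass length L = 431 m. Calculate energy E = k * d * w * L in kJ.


E = k * d * w * L
  = 72 * 0.28 * 3.6 * 431
  = 31280.26 kJ


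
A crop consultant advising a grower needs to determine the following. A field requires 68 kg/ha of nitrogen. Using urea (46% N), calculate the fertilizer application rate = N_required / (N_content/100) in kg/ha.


Rate = N_required / (N_content / 100)
     = 68 / (46 / 100)
     = 68 / 0.46
     = 147.83 kg/ha


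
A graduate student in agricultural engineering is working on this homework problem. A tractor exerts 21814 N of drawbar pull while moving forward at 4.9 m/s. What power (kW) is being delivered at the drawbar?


P = F * v / 1000
  = 21814 * 4.9 / 1000
  = 106888.60 / 1000
  = 106.89 kW


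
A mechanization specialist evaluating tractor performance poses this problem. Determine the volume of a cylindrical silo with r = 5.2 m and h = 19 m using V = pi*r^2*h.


V = pi * r^2 * h
  = pi * 5.2^2 * 19
  = pi * 27.04 * 19
  = 1614.02 m^3


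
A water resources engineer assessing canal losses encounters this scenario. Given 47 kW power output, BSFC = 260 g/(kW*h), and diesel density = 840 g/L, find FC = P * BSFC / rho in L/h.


FC = P * BSFC / rho_fuel
   = 47 * 260 / 840
   = 12220 / 840
   = 14.55 L/h


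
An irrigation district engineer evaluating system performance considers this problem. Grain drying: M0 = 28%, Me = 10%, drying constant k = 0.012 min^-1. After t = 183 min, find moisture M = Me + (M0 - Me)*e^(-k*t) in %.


M = Me + (M0 - Me) * e^(-k*t)
  = 10 + (28 - 10) * e^(-0.012*183)
  = 10 + 18 * e^(-2.196)
  = 10 + 18 * 0.11125
  = 10 + 2.0025
  = 12.00%


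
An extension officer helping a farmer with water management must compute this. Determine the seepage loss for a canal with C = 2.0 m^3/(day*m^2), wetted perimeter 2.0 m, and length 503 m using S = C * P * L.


S = C * P * L
  = 2.0 * 2.0 * 503
  = 2012 m^3/day


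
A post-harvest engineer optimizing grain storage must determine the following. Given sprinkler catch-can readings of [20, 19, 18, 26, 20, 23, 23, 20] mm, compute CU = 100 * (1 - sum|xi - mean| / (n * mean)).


xbar = 169 / 8 = 21.125
sum|xi - xbar| = 17.250
CU = 100 * (1 - 17.250 / (8 * 21.125))
   = 100 * (1 - 0.1021)
   = 89.79%


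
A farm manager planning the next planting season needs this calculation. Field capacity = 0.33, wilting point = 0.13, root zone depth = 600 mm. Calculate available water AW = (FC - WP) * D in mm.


AW = (FC - WP) * D
   = (0.33 - 0.13) * 600
   = 0.20 * 600
   = 120 mm


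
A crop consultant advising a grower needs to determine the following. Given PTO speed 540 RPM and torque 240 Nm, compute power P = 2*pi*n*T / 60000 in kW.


P = 2*pi*n*T / 60000
  = 2*pi * 540 * 240 / 60000
  = 814300.82 / 60000
  = 13.57 kW


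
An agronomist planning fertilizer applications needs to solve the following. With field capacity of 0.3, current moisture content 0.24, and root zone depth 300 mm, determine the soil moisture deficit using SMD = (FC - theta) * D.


SMD = (FC - theta) * D
    = (0.3 - 0.24) * 300
    = 0.060 * 300
    = 18 mm


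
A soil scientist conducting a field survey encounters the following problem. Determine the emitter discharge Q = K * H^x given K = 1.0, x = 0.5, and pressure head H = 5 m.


Q = K * H^x
  = 1.0 * 5^0.5
  = 1.0 * 2.2361
  = 2.24 L/h


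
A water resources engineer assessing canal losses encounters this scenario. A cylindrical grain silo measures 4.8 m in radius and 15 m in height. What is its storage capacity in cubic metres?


V = pi * r^2 * h
  = pi * 4.8^2 * 15
  = pi * 23.04 * 15
  = 1085.73 m^3


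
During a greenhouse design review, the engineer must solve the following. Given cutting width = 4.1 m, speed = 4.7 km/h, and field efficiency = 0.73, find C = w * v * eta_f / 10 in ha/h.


C = w * v * eta_f / 10
  = 4.1 * 4.7 * 0.73 / 10
  = 14.07 / 10
  = 1.41 ha/h


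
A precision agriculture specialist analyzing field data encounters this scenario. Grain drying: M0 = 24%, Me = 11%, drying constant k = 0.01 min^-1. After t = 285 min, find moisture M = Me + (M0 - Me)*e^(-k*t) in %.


M = Me + (M0 - Me) * e^(-k*t)
  = 11 + (24 - 11) * e^(-0.01*285)
  = 11 + 13 * e^(-2.850)
  = 11 + 13 * 0.05784
  = 11 + 0.7520
  = 11.75%


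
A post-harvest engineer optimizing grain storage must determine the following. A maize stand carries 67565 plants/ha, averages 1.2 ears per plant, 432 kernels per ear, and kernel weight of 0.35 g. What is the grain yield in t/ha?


Y = density * ears * kernels * kw
  = 67565 * 1.2 * 432 * 0.35 g/ha
  = 12258993.60 g/ha
  = 12258.99 kg/ha = 12.26 t/ha


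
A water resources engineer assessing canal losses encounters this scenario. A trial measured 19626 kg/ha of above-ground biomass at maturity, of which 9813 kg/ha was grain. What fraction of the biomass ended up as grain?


HI = grain_yield / biomass
   = 9813 / 19626
   = 0.50


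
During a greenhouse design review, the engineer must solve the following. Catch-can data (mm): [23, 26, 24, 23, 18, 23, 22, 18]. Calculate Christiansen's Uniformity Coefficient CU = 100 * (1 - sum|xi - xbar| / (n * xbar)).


xbar = 177 / 8 = 22.125
sum|xi - xbar| = 16.750
CU = 100 * (1 - 16.750 / (8 * 22.125))
   = 100 * (1 - 0.0946)
   = 90.54%


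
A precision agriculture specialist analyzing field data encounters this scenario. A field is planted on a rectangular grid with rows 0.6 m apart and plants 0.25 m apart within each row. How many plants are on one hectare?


D = 10000 / (row_sp * plant_sp)
  = 10000 / (0.6 * 0.25)
  = 10000 / 0.1500
  = 66666.67 plants/ha


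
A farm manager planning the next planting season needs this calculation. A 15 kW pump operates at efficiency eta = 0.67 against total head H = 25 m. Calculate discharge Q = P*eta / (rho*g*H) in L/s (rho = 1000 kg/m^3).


Q = (P * 1000 * eta) / (rho * g * H)
  = (15 * 1000 * 0.67) / (1000 * 9.81 * 25)
  = 10050 / 245250
  = 0.04098 m^3/s = 40.98 L/s


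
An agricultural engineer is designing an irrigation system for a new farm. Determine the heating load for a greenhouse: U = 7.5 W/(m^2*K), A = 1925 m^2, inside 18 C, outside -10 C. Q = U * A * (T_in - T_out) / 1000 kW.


dT = 18 - (-10) = 28 K
Q = U * A * dT
  = 7.5 * 1925 * 28
  = 404250 W = 404.25 kW


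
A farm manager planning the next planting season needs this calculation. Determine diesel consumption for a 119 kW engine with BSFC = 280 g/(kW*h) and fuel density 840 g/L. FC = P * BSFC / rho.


FC = P * BSFC / rho_fuel
   = 119 * 280 / 840
   = 33320 / 840
   = 39.67 L/h


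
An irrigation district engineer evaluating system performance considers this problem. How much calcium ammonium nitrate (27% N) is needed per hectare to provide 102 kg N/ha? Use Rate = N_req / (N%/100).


Rate = N_required / (N_content / 100)
     = 102 / (27 / 100)
     = 102 / 0.27
     = 377.78 kg/ha


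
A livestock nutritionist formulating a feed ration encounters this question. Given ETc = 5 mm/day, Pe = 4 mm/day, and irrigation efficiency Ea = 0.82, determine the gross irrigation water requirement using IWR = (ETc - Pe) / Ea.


IWR = (ETc - Pe) / Ea
    = (5 - 4) / 0.82
    = 1 / 0.82
    = 1.22 mm/day


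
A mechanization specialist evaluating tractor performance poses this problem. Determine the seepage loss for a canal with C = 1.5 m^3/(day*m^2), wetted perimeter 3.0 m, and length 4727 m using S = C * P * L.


S = C * P * L
  = 1.5 * 3.0 * 4727
  = 21271.50 m^3/day


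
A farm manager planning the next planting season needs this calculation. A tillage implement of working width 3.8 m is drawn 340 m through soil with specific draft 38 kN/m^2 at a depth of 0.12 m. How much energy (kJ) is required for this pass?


E = k * d * w * L
  = 38 * 0.12 * 3.8 * 340
  = 5891.52 kJ


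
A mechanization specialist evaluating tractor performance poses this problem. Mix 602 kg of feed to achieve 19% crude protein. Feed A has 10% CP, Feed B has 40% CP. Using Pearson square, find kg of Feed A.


parts_A = CP_b - target = 40 - 19 = 21
parts_B = target - CP_a = 19 - 10 = 9
total_parts = 21 + 9 = 30
Feed A = 602 * 21 / 30 = 421.40 kg
Feed B = 602 * 9 / 30 = 180.60 kg

421.40 kg


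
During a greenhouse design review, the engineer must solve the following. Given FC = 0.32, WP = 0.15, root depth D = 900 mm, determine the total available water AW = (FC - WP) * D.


AW = (FC - WP) * D
   = (0.32 - 0.15) * 900
   = 0.17 * 900
   = 153 mm


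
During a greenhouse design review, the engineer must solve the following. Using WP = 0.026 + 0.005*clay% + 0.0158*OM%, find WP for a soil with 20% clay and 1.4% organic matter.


WP = 0.026 + 0.005*20 + 0.0158*1.4
   = 0.026 + 0.1000 + 0.0221
   = 0.1481


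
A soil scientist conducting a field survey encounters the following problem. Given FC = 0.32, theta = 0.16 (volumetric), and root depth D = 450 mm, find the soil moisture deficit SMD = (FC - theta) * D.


SMD = (FC - theta) * D
    = (0.32 - 0.16) * 450
    = 0.160 * 450
    = 72 mm


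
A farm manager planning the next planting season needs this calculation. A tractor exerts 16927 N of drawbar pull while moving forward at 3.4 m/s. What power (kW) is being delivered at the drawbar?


P = F * v / 1000
  = 16927 * 3.4 / 1000
  = 57551.80 / 1000
  = 57.55 kW


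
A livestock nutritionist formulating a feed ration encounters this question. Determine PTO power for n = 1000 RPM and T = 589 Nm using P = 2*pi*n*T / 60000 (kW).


P = 2*pi*n*T / 60000
  = 2*pi * 1000 * 589 / 60000
  = 3700796.15 / 60000
  = 61.68 kW


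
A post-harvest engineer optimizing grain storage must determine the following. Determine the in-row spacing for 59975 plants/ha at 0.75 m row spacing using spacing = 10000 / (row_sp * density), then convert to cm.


spacing = 10000 / (row_sp * density)
        = 10000 / (0.75 * 59975)
        = 10000 / 44981.25
        = 0.22231 m = 22.23 cm


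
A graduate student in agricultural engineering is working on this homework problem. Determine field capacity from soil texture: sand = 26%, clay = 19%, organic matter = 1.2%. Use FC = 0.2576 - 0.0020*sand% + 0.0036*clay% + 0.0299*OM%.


FC = 0.2576 - 0.0020*26 + 0.0036*19 + 0.0299*1.2
   = 0.2576 - 0.0520 + 0.0684 + 0.0359
   = 0.3099


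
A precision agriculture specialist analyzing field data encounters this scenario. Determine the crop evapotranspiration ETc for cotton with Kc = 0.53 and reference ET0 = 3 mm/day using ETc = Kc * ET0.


ETc = Kc * ET0
    = 0.53 * 3
    = 1.59 mm/day


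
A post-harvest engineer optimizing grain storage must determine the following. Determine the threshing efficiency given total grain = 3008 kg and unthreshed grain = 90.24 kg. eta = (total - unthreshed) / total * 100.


eta = (total - unthreshed) / total * 100
    = (3008 - 90.24) / 3008 * 100
    = 2917.76 / 3008 * 100
    = 97%


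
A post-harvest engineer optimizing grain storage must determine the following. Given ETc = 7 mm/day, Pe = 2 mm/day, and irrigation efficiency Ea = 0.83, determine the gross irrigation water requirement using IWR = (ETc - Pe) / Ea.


IWR = (ETc - Pe) / Ea
    = (7 - 2) / 0.83
    = 5 / 0.83
    = 6.02 mm/day


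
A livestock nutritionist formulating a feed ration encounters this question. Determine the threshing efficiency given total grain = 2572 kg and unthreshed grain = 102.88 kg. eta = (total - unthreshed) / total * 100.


eta = (total - unthreshed) / total * 100
    = (2572 - 102.88) / 2572 * 100
    = 2469.12 / 2572 * 100
    = 96%


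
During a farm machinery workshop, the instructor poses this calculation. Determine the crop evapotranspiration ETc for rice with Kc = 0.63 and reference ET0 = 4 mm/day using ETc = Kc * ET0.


ETc = Kc * ET0
    = 0.63 * 4
    = 2.52 mm/day


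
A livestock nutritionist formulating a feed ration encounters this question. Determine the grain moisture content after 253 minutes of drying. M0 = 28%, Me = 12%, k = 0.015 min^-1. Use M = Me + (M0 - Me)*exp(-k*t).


M = Me + (M0 - Me) * e^(-k*t)
  = 12 + (28 - 12) * e^(-0.015*253)
  = 12 + 16 * e^(-3.795)
  = 12 + 16 * 0.02248
  = 12 + 0.3597
  = 12.36%


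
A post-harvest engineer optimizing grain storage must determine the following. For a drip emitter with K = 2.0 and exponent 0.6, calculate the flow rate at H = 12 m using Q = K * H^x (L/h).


Q = K * H^x
  = 2.0 * 12^0.6
  = 2.0 * 4.4413
  = 8.88 L/h


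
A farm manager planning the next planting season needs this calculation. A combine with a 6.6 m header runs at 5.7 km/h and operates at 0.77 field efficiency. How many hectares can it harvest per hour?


C = w * v * eta_f / 10
  = 6.6 * 5.7 * 0.77 / 10
  = 28.97 / 10
  = 2.90 ha/h


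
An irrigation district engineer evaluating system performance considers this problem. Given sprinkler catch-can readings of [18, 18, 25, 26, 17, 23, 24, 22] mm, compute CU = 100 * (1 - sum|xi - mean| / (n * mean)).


xbar = 173 / 8 = 21.625
sum|xi - xbar| = 23.750
CU = 100 * (1 - 23.750 / (8 * 21.625))
   = 100 * (1 - 0.1373)
   = 86.27%


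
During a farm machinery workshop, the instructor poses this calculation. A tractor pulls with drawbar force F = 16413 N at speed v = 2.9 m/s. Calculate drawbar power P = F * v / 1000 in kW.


P = F * v / 1000
  = 16413 * 2.9 / 1000
  = 47597.70 / 1000
  = 47.60 kW


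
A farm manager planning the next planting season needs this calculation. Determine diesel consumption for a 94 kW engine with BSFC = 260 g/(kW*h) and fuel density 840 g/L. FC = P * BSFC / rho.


FC = P * BSFC / rho_fuel
   = 94 * 260 / 840
   = 24440 / 840
   = 29.10 L/h


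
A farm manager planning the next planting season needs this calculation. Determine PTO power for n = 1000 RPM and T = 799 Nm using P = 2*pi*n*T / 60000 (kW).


P = 2*pi*n*T / 60000
  = 2*pi * 1000 * 799 / 60000
  = 5020265.06 / 60000
  = 83.67 kW


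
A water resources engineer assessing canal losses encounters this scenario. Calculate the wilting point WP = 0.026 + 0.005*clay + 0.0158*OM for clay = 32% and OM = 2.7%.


WP = 0.026 + 0.005*32 + 0.0158*2.7
   = 0.026 + 0.1600 + 0.0427
   = 0.2287


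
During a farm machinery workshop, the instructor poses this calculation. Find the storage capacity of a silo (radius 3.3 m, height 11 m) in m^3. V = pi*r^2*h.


V = pi * r^2 * h
  = pi * 3.3^2 * 11
  = pi * 10.89 * 11
  = 376.33 m^3


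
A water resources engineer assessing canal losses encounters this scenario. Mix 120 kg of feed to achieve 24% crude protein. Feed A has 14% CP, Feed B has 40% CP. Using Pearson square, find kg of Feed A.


parts_A = CP_b - target = 40 - 24 = 16
parts_B = target - CP_a = 24 - 14 = 10
total_parts = 16 + 10 = 26
Feed A = 120 * 16 / 26 = 73.85 kg
Feed B = 120 * 10 / 26 = 46.15 kg

73.85 kg


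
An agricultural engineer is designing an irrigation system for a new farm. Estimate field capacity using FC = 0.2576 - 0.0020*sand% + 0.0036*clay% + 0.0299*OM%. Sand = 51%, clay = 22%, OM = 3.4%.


FC = 0.2576 - 0.0020*51 + 0.0036*22 + 0.0299*3.4
   = 0.2576 - 0.1020 + 0.0792 + 0.1017
   = 0.3365


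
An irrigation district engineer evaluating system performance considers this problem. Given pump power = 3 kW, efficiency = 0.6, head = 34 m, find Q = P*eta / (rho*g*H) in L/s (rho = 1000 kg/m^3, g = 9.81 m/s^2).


Q = (P * 1000 * eta) / (rho * g * H)
  = (3 * 1000 * 0.6) / (1000 * 9.81 * 34)
  = 1800 / 333540
  = 0.00540 m^3/s = 5.40 L/s


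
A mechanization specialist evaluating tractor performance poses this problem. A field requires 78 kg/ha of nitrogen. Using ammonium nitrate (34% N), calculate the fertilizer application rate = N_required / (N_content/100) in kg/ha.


Rate = N_required / (N_content / 100)
     = 78 / (34 / 100)
     = 78 / 0.34
     = 229.41 kg/ha


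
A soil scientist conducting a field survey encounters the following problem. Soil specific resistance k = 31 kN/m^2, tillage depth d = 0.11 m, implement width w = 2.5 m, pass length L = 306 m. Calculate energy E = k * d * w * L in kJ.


E = k * d * w * L
  = 31 * 0.11 * 2.5 * 306
  = 2608.65 kJ


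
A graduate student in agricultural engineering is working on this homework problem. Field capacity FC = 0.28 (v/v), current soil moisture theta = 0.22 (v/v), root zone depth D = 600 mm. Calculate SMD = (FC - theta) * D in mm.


SMD = (FC - theta) * D
    = (0.28 - 0.22) * 600
    = 0.060 * 600
    = 36 mm


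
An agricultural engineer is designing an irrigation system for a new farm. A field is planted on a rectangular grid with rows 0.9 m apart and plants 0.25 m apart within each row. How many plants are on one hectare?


D = 10000 / (row_sp * plant_sp)
  = 10000 / (0.9 * 0.25)
  = 10000 / 0.2250
  = 44444.44 plants/ha


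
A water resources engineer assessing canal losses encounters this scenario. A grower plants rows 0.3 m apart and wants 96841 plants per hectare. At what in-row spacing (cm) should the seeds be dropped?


spacing = 10000 / (row_sp * density)
        = 10000 / (0.3 * 96841)
        = 10000 / 29052.30
        = 0.34421 m = 34.42 cm


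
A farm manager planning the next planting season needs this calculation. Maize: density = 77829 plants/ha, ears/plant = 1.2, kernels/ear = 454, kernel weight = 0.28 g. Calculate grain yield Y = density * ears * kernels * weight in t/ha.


Y = density * ears * kernels * kw
  = 77829 * 1.2 * 454 * 0.28 g/ha
  = 11872346.98 g/ha
  = 11872.35 kg/ha = 11.87 t/ha


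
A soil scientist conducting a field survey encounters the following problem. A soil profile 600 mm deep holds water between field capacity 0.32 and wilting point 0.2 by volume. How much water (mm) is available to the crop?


AW = (FC - WP) * D
   = (0.32 - 0.2) * 600
   = 0.12 * 600
   = 72 mm


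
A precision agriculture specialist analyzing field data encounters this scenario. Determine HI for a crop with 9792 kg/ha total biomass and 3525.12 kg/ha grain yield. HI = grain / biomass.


HI = grain_yield / biomass
   = 3525.12 / 9792
   = 0.36


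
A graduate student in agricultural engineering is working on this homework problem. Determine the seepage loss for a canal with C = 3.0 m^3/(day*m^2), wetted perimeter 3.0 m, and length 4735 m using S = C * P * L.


S = C * P * L
  = 3.0 * 3.0 * 4735
  = 42615 m^3/day


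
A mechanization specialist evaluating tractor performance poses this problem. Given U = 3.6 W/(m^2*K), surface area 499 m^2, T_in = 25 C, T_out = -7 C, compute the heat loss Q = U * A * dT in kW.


dT = 25 - (-7) = 32 K
Q = U * A * dT
  = 3.6 * 499 * 32
  = 57484.80 W = 57.48 kW


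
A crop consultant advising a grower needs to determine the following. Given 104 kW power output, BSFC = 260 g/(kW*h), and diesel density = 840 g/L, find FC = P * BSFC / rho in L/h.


FC = P * BSFC / rho_fuel
   = 104 * 260 / 840
   = 27040 / 840
   = 32.19 L/h


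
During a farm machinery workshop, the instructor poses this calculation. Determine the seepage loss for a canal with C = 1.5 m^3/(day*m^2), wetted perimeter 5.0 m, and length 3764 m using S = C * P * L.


S = C * P * L
  = 1.5 * 5.0 * 3764
  = 28230 m^3/day


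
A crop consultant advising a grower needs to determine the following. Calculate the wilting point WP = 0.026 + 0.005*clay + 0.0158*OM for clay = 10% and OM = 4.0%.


WP = 0.026 + 0.005*10 + 0.0158*4.0
   = 0.026 + 0.0500 + 0.0632
   = 0.1392


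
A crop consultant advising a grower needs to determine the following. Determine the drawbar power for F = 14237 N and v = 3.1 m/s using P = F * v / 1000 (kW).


P = F * v / 1000
  = 14237 * 3.1 / 1000
  = 44134.70 / 1000
  = 44.13 kW


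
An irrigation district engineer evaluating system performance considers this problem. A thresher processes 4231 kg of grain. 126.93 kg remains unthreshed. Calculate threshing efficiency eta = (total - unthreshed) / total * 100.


eta = (total - unthreshed) / total * 100
    = (4231 - 126.93) / 4231 * 100
    = 4104.07 / 4231 * 100
    = 97%


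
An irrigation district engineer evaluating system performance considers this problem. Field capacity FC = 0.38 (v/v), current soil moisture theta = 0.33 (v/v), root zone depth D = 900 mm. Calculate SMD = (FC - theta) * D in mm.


SMD = (FC - theta) * D
    = (0.38 - 0.33) * 900
    = 0.050 * 900
    = 45 mm


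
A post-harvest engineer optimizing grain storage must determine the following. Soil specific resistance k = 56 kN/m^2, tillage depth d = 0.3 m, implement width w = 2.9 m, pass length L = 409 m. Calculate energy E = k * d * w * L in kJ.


E = k * d * w * L
  = 56 * 0.3 * 2.9 * 409
  = 19926.48 kJ


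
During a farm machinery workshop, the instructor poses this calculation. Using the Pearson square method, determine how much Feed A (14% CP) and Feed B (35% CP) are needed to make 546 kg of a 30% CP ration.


parts_A = CP_b - target = 35 - 30 = 5
parts_B = target - CP_a = 30 - 14 = 16
total_parts = 5 + 16 = 21
Feed A = 546 * 5 / 21 = 130 kg
Feed B = 546 * 16 / 21 = 416 kg

130 kg


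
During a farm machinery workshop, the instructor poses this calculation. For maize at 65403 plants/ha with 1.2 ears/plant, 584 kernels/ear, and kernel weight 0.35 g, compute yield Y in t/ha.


Y = density * ears * kernels * kw
  = 65403 * 1.2 * 584 * 0.35 g/ha
  = 16042047.84 g/ha
  = 16042.05 kg/ha = 16.04 t/ha


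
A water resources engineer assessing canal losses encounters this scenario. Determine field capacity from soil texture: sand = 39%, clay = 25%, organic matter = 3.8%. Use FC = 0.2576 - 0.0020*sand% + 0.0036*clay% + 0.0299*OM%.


FC = 0.2576 - 0.0020*39 + 0.0036*25 + 0.0299*3.8
   = 0.2576 - 0.0780 + 0.0900 + 0.1136
   = 0.3832


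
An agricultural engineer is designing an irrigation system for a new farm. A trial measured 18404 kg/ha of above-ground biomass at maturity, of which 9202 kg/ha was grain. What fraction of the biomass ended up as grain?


HI = grain_yield / biomass
   = 9202 / 18404
   = 0.50


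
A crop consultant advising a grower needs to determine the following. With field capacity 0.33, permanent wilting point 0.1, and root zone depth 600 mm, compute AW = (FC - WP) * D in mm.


AW = (FC - WP) * D
   = (0.33 - 0.1) * 600
   = 0.23 * 600
   = 138 mm


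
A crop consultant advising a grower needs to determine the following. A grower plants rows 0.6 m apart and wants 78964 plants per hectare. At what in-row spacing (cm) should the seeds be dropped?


spacing = 10000 / (row_sp * density)
        = 10000 / (0.6 * 78964)
        = 10000 / 47378.40
        = 0.21107 m = 21.11 cm


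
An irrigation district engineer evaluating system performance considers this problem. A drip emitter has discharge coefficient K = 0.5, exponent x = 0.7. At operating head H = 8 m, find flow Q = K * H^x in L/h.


Q = K * H^x
  = 0.5 * 8^0.7
  = 0.5 * 4.2871
  = 2.14 L/h


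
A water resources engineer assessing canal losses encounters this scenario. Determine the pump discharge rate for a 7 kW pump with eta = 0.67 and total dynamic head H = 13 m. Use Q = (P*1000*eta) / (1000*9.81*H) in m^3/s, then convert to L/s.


Q = (P * 1000 * eta) / (rho * g * H)
  = (7 * 1000 * 0.67) / (1000 * 9.81 * 13)
  = 4690 / 127530
  = 0.03678 m^3/s = 36.78 L/s


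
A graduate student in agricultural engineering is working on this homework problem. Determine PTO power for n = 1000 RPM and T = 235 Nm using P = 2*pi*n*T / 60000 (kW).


P = 2*pi*n*T / 60000
  = 2*pi * 1000 * 235 / 60000
  = 1476548.55 / 60000
  = 24.61 kW


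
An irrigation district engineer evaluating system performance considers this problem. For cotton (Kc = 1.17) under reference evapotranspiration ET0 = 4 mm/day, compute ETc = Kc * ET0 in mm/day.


ETc = Kc * ET0
    = 1.17 * 4
    = 4.68 mm/day


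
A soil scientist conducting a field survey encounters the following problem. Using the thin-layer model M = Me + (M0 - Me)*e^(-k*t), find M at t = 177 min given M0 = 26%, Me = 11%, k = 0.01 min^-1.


M = Me + (M0 - Me) * e^(-k*t)
  = 11 + (26 - 11) * e^(-0.01*177)
  = 11 + 15 * e^(-1.770)
  = 11 + 15 * 0.17033
  = 11 + 2.5550
  = 13.55%


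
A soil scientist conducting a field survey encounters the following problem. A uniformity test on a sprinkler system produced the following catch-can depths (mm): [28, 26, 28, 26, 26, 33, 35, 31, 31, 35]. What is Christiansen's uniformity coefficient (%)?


xbar = 299 / 10 = 29.900
sum|xi - xbar| = 31
CU = 100 * (1 - 31 / (10 * 29.900))
   = 100 * (1 - 0.1037)
   = 89.63%


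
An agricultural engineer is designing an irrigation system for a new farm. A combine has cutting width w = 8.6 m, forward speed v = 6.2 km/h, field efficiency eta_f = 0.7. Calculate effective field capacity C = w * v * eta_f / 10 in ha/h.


C = w * v * eta_f / 10
  = 8.6 * 6.2 * 0.7 / 10
  = 37.32 / 10
  = 3.73 ha/h


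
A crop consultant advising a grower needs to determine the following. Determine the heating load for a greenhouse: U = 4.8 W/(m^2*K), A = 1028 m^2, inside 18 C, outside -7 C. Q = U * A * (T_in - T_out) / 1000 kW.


dT = 18 - (-7) = 25 K
Q = U * A * dT
  = 4.8 * 1028 * 25
  = 123360 W = 123.36 kW


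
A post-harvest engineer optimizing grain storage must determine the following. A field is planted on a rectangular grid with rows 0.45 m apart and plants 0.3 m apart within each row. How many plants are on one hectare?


D = 10000 / (row_sp * plant_sp)
  = 10000 / (0.45 * 0.3)
  = 10000 / 0.1350
  = 74074.07 plants/ha


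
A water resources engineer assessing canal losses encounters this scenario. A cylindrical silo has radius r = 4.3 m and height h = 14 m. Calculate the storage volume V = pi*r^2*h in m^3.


V = pi * r^2 * h
  = pi * 4.3^2 * 14
  = pi * 18.49 * 14
  = 813.23 m^3


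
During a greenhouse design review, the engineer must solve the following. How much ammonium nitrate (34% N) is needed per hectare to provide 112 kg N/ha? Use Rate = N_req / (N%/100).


Rate = N_required / (N_content / 100)
     = 112 / (34 / 100)
     = 112 / 0.34
     = 329.41 kg/ha


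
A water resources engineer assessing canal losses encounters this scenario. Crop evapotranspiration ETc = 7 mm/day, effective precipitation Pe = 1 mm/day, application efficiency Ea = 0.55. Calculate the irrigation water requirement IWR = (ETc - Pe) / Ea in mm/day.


IWR = (ETc - Pe) / Ea
    = (7 - 1) / 0.55
    = 6 / 0.55
    = 10.91 mm/day


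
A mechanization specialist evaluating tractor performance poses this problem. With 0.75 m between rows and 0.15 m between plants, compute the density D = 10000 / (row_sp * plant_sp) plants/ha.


D = 10000 / (row_sp * plant_sp)
  = 10000 / (0.75 * 0.15)
  = 10000 / 0.1125
  = 88888.89 plants/ha


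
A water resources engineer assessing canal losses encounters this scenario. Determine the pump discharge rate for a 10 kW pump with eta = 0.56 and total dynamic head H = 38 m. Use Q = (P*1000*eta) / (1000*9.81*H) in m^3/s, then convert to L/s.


Q = (P * 1000 * eta) / (rho * g * H)
  = (10 * 1000 * 0.56) / (1000 * 9.81 * 38)
  = 5600 / 372780
  = 0.01502 m^3/s = 15.02 L/s


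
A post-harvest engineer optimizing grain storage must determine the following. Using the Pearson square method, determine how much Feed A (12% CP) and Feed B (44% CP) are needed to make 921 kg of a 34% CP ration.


parts_A = CP_b - target = 44 - 34 = 10
parts_B = target - CP_a = 34 - 12 = 22
total_parts = 10 + 22 = 32
Feed A = 921 * 10 / 32 = 287.81 kg
Feed B = 921 * 22 / 32 = 633.19 kg

287.81 kg


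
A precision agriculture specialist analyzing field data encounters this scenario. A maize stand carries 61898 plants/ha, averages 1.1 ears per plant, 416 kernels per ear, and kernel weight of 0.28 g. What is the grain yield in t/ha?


Y = density * ears * kernels * kw
  = 61898 * 1.1 * 416 * 0.28 g/ha
  = 7930866.94 g/ha
  = 7930.87 kg/ha = 7.93 t/ha


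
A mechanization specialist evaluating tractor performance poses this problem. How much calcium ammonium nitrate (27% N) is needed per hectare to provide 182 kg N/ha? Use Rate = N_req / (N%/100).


Rate = N_required / (N_content / 100)
     = 182 / (27 / 100)
     = 182 / 0.27
     = 674.07 kg/ha


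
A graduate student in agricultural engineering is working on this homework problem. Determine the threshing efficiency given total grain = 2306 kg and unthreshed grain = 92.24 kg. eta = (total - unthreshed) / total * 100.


eta = (total - unthreshed) / total * 100
    = (2306 - 92.24) / 2306 * 100
    = 2213.76 / 2306 * 100
    = 96%


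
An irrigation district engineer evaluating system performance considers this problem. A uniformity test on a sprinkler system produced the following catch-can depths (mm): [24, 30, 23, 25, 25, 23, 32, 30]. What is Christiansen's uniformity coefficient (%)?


xbar = 212 / 8 = 26.500
sum|xi - xbar| = 25
CU = 100 * (1 - 25 / (8 * 26.500))
   = 100 * (1 - 0.1179)
   = 88.21%


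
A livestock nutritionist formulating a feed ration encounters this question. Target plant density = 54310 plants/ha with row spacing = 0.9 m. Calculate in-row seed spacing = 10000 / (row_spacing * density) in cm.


spacing = 10000 / (row_sp * density)
        = 10000 / (0.9 * 54310)
        = 10000 / 48879
        = 0.20459 m = 20.46 cm


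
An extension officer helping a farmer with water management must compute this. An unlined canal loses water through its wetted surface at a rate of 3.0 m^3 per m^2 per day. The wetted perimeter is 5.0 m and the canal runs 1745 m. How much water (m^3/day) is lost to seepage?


S = C * P * L
  = 3.0 * 5.0 * 1745
  = 26175 m^3/day
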